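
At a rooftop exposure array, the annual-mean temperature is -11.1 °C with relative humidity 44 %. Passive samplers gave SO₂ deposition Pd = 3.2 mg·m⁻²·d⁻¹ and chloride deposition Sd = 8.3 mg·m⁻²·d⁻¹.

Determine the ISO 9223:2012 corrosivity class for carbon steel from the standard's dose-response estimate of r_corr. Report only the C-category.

C2

carbon steel: f(T) = +0.150·(T−10) [T≤10 °C] = -3.1650
  SO₂ term: 1.77·3.2^0.52·exp(0.02·44-3.1650) = 0.3298
  Cl⁻ term: 0.102·8.3^0.62·exp(0.033·44+0.04·-11.1) = 1.038
  sum: 0.3298 + 1.038 → r_corr = 1.368 μm/a
Category bounds: 1.3…25 μm/a bracket r_corr ⇒ C2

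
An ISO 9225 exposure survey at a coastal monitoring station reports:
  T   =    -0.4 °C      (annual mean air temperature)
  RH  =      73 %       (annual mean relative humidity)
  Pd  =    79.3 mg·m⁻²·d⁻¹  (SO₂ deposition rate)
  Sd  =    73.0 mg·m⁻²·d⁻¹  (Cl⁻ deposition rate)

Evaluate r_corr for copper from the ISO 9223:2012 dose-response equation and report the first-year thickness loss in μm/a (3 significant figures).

copper: temperature factor f = +0.126·(-10.4) = -1.3104
  SO₂ term: 0.0053·79.3^0.26·exp(0.059·73-1.3104) = 0.3307
  Sd branch = 0.01025·Sd^0.27·e^(0.036·RH+0.049·T) = 0.4432 μm/a
  sum: 0.3307 + 0.4432 → r_corr = 0.774 μm/a

r_corr = 0.774 μm/a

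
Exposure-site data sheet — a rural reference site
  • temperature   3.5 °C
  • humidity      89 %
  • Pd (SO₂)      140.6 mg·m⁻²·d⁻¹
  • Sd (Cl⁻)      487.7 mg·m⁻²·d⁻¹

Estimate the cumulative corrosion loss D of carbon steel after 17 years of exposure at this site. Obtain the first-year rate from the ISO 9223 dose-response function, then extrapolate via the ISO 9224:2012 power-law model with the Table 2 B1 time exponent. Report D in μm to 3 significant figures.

carbon steel: f(T) = +0.150·(T−10) [T≤10 °C] = -0.9750
  sulphur-dioxide contribution → 51.82 μm/a
  chloride contribution → 102.7 μm/a
  total first-year rate 154.5 μm/a
Long-term exponent b (ISO 9224 Table 2, B1) = 0.523
  D(17) = 154.5 × 17^0.523 = 154.5 × 4.401 = 680 μm

D(17) = 680 μm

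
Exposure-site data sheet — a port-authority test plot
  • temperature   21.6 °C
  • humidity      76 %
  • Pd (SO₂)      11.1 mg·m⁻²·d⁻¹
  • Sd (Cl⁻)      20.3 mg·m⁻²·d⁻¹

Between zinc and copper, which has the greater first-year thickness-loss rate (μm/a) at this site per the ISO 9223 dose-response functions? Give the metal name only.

zinc: temperature factor f = -0.071·(11.6) = -0.8236
  sulphur-dioxide contribution → 0.5384 μm/a
  chloride contribution → 1.121 μm/a
  ⇒ r_corr(zinc) = 1.66 μm/a
copper: temperature factor f = -0.080·(11.6) = -0.9280
  sulphur-dioxide contribution → 0.3471 μm/a
  chloride contribution → 1.027 μm/a
  ⇒ r_corr(copper) = 1.374 μm/a
Ordering by μm/a: zinc (1.66) > copper (1.37)

zinc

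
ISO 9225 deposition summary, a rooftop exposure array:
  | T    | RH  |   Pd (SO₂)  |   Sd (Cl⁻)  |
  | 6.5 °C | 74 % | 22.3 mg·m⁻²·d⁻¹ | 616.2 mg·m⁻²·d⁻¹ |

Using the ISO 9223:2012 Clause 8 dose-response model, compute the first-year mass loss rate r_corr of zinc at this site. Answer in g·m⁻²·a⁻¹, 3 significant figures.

zinc: T≤10 °C ⇒ hinge +0.038·(6.5−10) = -0.1330
  sulphur-dioxide contribution → 1.332 μm/a
  chloride contribution → 2.139 μm/a
  total first-year rate 3.471 μm/a
Convert to mass loss: 3.471 μm/a × 7.14 g/cm³ = 24.78 g·m⁻²·a⁻¹

r_corr = 24.8 g·m⁻²·a⁻¹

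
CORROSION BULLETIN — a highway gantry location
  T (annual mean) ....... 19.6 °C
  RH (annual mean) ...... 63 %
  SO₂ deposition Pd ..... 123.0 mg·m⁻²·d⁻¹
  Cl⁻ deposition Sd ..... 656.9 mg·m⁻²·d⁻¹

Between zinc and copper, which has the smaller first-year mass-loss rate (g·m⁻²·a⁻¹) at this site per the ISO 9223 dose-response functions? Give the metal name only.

copper

zinc: temperature factor f = -0.071·(9.6) = -0.6816
  Pd branch = 0.0129·Pd^0.44·e^(0.046·RH+f) = 0.9834 μm/a
  Cl⁻ term: 0.0175·656.9^0.57·exp(0.008·63+0.085·19.6) = 6.186
  r_corr = 0.9834 + 6.186 = 7.17 μm/a
  mass loss = 7.17 μm/a × 7.14 g/cm³ = 51.19 g·m⁻²·a⁻¹
copper: T>10 °C ⇒ hinge -0.080·(19.6−10) = -0.7680
  Pd branch = 0.0053·Pd^0.26·e^(0.059·RH+f) = 0.3535 μm/a
  Cl⁻ term: 0.01025·656.9^0.27·exp(0.036·63+0.049·19.6) = 1.491
  r_corr = 0.3535 + 1.491 = 1.845 μm/a
  mass loss = 1.845 μm/a × 8.96 g/cm³ = 16.53 g·m⁻²·a⁻¹
Ordering by g·m⁻²·a⁻¹: zinc (51.2) > copper (16.5)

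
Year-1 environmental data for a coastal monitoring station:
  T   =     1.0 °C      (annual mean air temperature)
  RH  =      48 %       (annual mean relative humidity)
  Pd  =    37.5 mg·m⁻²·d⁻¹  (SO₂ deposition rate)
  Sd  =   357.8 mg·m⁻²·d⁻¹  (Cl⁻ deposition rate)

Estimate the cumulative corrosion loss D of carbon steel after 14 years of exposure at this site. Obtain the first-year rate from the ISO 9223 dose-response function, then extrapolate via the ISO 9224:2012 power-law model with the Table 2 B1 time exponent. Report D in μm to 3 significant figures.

carbon steel: temperature factor f = +0.150·(-9.0) = -1.3500
  SO₂ term: 1.77·37.5^0.52·exp(0.02·48-1.3500) = 7.89
  Cl⁻ term: 0.102·357.8^0.62·exp(0.033·48+0.04·1.0) = 19.82
  r_corr = 7.89 + 19.82 = 27.71 μm/a
Power-law: D(14) = r_corr · 14^0.523
  D(14) = 27.71 × 14^0.523 = 27.71 × 3.976 = 110.2 μm

D(14) = 110 μm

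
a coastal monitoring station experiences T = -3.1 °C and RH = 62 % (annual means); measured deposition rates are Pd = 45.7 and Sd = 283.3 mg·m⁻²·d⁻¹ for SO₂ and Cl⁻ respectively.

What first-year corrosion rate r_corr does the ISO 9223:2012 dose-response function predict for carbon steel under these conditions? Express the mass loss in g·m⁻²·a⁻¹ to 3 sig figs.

carbon steel: temperature factor f = +0.150·(-13.1) = -1.9650
  SO₂ term: 1.77·45.7^0.52·exp(0.02·62-1.9650) = 6.256
  Sd branch = 0.102·Sd^0.62·e^(0.033·RH+0.04·T) = 23.11 μm/a
  sum: 6.256 + 23.11 → r_corr = 29.36 μm/a
Convert to mass loss: 29.36 μm/a × 7.85 g/cm³ = 230.5 g·m⁻²·a⁻¹

r_corr = 230 g·m⁻²·a⁻¹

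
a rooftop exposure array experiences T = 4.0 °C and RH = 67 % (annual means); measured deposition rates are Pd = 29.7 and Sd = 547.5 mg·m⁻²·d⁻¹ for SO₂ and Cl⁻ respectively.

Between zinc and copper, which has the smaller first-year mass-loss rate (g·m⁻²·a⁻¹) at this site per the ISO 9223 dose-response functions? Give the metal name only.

copper

zinc: temperature factor f = +0.038·(-6.0) = -0.2280
  sulphur-dioxide contribution → 0.9956 μm/a
  chloride contribution → 1.529 μm/a
  ⇒ r_corr(zinc) = 2.524 μm/a
  mass loss = 2.524 μm/a × 7.14 g/cm³ = 18.02 g·m⁻²·a⁻¹
copper: T≤10 °C ⇒ hinge +0.126·(4.0−10) = -0.7560
  sulphur-dioxide contribution → 0.3131 μm/a
  chloride contribution → 0.7634 μm/a
  ⇒ r_corr(copper) = 1.076 μm/a
  mass loss = 1.076 μm/a × 8.96 g/cm³ = 9.645 g·m⁻²·a⁻¹
Ordering by g·m⁻²·a⁻¹: zinc (18) > copper (9.64)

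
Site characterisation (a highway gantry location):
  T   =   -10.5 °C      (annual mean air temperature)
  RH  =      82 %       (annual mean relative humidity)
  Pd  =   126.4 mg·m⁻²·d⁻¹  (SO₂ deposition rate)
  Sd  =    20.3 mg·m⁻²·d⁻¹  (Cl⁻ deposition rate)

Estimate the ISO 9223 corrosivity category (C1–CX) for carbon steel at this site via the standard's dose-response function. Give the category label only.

carbon steel: T≤10 °C ⇒ hinge +0.150·(-10.5−10) = -3.0750
  Pd branch = 1.77·Pd^0.52·e^(0.02·RH+f) = 5.22 μm/a
  Cl⁻ term: 0.102·20.3^0.62·exp(0.033·82+0.04·-10.5) = 6.487
  sum: 5.22 + 6.487 → r_corr = 11.71 μm/a
ISO 9223 Table 2 (carbon steel): 1.3 < 11.7 ≤ 25 μm/a ⇒ C2

C2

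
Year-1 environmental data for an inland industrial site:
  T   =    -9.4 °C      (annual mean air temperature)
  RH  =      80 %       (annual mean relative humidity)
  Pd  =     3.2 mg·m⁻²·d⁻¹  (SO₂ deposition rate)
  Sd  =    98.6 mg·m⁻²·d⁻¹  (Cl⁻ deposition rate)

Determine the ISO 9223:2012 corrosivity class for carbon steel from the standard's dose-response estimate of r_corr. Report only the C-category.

carbon steel: f(T) = +0.150·(T−10) [T≤10 °C] = -2.9100
  Pd branch = 1.77·Pd^0.52·e^(0.02·RH+f) = 0.8744 μm/a
  Sd branch = 0.102·Sd^0.62·e^(0.033·RH+0.04·T) = 16.91 μm/a
  sum: 0.8744 + 16.91 → r_corr = 17.78 μm/a
Category bounds: 1.3…25 μm/a bracket r_corr ⇒ C2

C2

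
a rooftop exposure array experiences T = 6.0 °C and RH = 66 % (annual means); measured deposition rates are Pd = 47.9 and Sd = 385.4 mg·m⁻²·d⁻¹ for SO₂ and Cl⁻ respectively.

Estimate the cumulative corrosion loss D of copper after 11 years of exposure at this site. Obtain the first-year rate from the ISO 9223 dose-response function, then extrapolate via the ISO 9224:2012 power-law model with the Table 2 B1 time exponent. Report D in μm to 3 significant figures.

D(11) = 5.79 μm

copper: T≤10 °C ⇒ hinge +0.126·(6.0−10) = -0.5040
  sulphur-dioxide contribution → 0.43 μm/a
  chloride contribution → 0.7387 μm/a
  ⇒ r_corr(copper) = 1.169 μm/a
Long-term exponent b (ISO 9224 Table 2, B1) = 0.667
  D(11) = 1.169 × 11^0.667 = 1.169 × 4.95 = 5.785 μm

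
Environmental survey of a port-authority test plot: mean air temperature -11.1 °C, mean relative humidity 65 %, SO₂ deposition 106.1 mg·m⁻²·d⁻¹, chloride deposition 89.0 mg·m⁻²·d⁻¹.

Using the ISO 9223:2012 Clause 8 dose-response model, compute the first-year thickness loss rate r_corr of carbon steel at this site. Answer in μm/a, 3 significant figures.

carbon steel: T≤10 °C ⇒ hinge +0.150·(-11.1−10) = -3.1650
  sulphur-dioxide contribution → 3.1 μm/a
  chloride contribution → 9.036 μm/a
  total first-year rate 12.14 μm/a

r_corr = 12.1 μm/a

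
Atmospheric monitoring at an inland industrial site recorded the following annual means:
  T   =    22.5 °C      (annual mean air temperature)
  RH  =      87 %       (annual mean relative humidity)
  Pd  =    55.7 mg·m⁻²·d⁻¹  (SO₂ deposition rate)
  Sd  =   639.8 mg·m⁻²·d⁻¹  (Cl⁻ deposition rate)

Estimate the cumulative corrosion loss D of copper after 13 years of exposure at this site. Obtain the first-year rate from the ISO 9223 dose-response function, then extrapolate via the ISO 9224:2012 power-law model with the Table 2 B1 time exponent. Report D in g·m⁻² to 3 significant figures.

D(13) = 247 g·m⁻²

copper: f(T) = -0.080·(T−10) [T>10 °C] = -1.0000
  Pd branch = 0.0053·Pd^0.26·e^(0.059·RH+f) = 0.94 μm/a
  Sd branch = 0.01025·Sd^0.27·e^(0.036·RH+0.049·T) = 4.049 μm/a
  r_corr = 0.94 + 4.049 = 4.989 μm/a
Long-term exponent b (ISO 9224 Table 2, B1) = 0.667
  D(13) = 4.989 × 13^0.667 = 4.989 × 5.534 = 27.61 μm
  Mass loss = 27.61 μm × 8.96 g/cm³ = 247.4 g·m⁻²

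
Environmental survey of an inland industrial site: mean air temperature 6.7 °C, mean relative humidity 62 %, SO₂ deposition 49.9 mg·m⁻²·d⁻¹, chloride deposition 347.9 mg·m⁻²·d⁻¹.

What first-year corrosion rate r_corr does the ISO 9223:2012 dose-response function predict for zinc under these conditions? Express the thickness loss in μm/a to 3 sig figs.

zinc: T≤10 °C ⇒ hinge +0.038·(6.7−10) = -0.1254
  sulphur-dioxide contribution → 1.101 μm/a
  chloride contribution → 1.427 μm/a
  total first-year rate 2.528 μm/a

r_corr = 2.53 μm/a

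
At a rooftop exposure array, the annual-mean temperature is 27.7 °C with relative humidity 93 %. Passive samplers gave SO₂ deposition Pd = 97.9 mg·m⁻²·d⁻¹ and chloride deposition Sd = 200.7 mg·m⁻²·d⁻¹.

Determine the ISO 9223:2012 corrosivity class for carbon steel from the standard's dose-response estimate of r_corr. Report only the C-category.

CX

carbon steel: f(T) = -0.054·(T−10) [T>10 °C] = -0.9558
  Pd branch = 1.77·Pd^0.52·e^(0.02·RH+f) = 47.41 μm/a
  Cl⁻ term: 0.102·200.7^0.62·exp(0.033·93+0.04·27.7) = 177.9
  sum: 47.41 + 177.9 → r_corr = 225.3 μm/a
ISO 9223 Table 2 (carbon steel): 200 < 225 ≤ 700 μm/a ⇒ CX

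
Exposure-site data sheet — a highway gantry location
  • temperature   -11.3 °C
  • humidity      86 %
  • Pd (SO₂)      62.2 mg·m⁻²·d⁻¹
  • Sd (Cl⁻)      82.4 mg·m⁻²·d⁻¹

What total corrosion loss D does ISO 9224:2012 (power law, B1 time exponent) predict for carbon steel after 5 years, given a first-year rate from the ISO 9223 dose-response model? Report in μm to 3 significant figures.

D(5) = 47.7 μm

carbon steel: temperature factor f = +0.150·(-21.3) = -3.1950
  SO₂ term: 1.77·62.2^0.52·exp(0.02·86-3.1950) = 3.469
  Cl⁻ term: 0.102·82.4^0.62·exp(0.033·86+0.04·-11.3) = 17.09
  r_corr = 3.469 + 17.09 = 20.56 μm/a
Long-term exponent b (ISO 9224 Table 2, B1) = 0.523
  D(5) = 20.56 × 5^0.523 = 20.56 × 2.32 = 47.7 μm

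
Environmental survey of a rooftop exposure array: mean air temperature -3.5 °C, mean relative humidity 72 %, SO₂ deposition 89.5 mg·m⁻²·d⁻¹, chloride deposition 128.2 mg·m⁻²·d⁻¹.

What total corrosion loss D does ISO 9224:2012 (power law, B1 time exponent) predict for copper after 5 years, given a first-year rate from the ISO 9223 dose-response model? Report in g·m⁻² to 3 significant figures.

copper: f(T) = +0.126·(T−10) [T≤10 °C] = -1.7010
  sulphur-dioxide contribution → 0.2177 μm/a
  chloride contribution → 0.4276 μm/a
  total first-year rate 0.6453 μm/a
Long-term exponent b (ISO 9224 Table 2, B1) = 0.667
  D(5) = 0.6453 × 5^0.667 = 0.6453 × 2.926 = 1.888 μm
  Mass loss = 1.888 μm × 8.96 g/cm³ = 16.92 g·m⁻²

D(5) = 16.9 g·m⁻²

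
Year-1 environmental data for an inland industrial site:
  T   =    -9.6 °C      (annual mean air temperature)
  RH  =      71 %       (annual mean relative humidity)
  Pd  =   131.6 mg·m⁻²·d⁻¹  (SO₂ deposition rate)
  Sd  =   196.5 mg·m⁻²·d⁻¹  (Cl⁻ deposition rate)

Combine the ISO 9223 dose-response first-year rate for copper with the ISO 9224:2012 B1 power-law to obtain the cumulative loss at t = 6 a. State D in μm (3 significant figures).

copper: f(T) = +0.126·(T−10) [T≤10 °C] = -2.4696
  Pd branch = 0.0053·Pd^0.26·e^(0.059·RH+f) = 0.1052 μm/a
  Cl⁻ term: 0.01025·196.5^0.27·exp(0.036·71+0.049·-9.6) = 0.3433
  sum: 0.1052 + 0.3433 → r_corr = 0.4485 μm/a
Power-law: D(6) = r_corr · 6^0.667
  D(6) = 0.4485 × 6^0.667 = 0.4485 × 3.304 = 1.482 μm

D(6) = 1.48 μm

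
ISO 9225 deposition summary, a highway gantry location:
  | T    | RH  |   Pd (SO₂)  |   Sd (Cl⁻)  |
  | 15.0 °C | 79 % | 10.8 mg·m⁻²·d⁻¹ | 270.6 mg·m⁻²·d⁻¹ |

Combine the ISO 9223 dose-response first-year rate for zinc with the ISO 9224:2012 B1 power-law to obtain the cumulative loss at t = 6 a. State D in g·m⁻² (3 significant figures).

zinc: temperature factor f = -0.071·(5.0) = -0.3550
  Pd branch = 0.0129·Pd^0.44·e^(0.046·RH+f) = 0.9758 μm/a
  Cl⁻ term: 0.0175·270.6^0.57·exp(0.008·79+0.085·15.0) = 2.869
  sum: 0.9758 + 2.869 → r_corr = 3.844 μm/a
ISO 9224: D(t) = r_corr · t^b with b = 0.813 (zinc, B1)
  D(6) = 3.844 × 6^0.813 = 3.844 × 4.292 = 16.5 μm
  Mass loss = 16.5 μm × 7.14 g/cm³ = 117.8 g·m⁻²

D(6) = 118 g·m⁻²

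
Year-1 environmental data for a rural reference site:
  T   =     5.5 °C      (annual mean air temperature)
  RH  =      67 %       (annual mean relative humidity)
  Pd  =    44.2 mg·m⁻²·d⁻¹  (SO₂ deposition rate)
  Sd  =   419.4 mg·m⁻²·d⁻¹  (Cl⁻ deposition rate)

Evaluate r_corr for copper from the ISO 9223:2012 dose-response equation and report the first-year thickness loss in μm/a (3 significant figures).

copper: f(T) = +0.126·(T−10) [T≤10 °C] = -0.5670
  Pd branch = 0.0053·Pd^0.26·e^(0.059·RH+f) = 0.4194 μm/a
  Sd branch = 0.01025·Sd^0.27·e^(0.036·RH+0.049·T) = 0.7645 μm/a
  sum: 0.4194 + 0.7645 → r_corr = 1.184 μm/a

r_corr = 1.18 μm/a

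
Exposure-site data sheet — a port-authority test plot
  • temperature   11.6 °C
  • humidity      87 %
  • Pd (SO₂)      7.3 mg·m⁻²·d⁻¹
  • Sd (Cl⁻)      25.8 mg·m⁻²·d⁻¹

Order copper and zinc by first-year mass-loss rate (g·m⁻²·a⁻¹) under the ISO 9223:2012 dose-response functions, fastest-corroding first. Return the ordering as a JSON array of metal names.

["copper", "zinc"]

copper: T>10 °C ⇒ hinge -0.080·(11.6−10) = -0.1280
  Pd branch = 0.0053·Pd^0.26·e^(0.059·RH+f) = 1.326 μm/a
  Cl⁻ term: 0.01025·25.8^0.27·exp(0.036·87+0.049·11.6) = 0.9975
  sum: 1.326 + 0.9975 → r_corr = 2.323 μm/a
  mass loss = 2.323 μm/a × 8.96 g/cm³ = 20.81 g·m⁻²·a⁻¹
zinc: f(T) = -0.071·(T−10) [T>10 °C] = -0.1136
  SO₂ term: 0.0129·7.3^0.44·exp(0.046·87-0.1136) = 1.511
  Sd branch = 0.0175·Sd^0.57·e^(0.008·RH+0.085·T) = 0.6 μm/a
  r_corr = 1.511 + 0.6 = 2.111 μm/a
  mass loss = 2.111 μm/a × 7.14 g/cm³ = 15.07 g·m⁻²·a⁻¹
Ordering by g·m⁻²·a⁻¹: copper (20.8) > zinc (15.1)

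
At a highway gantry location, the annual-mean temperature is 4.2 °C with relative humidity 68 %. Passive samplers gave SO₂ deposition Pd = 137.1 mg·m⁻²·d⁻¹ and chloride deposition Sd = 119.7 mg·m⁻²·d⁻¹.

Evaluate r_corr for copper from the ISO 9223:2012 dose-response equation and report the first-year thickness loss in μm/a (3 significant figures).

r_corr = 1.04 μm/a

copper: T≤10 °C ⇒ hinge +0.126·(4.2−10) = -0.7308
  sulphur-dioxide contribution → 0.5069 μm/a
  chloride contribution → 0.5301 μm/a
  ⇒ r_corr(copper) = 1.037 μm/a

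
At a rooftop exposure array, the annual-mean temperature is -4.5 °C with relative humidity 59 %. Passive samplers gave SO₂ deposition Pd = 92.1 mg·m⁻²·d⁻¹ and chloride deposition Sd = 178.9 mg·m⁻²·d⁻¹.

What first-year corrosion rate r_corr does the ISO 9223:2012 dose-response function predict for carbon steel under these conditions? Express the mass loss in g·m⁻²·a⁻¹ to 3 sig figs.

r_corr = 171 g·m⁻²·a⁻¹

carbon steel: f(T) = +0.150·(T−10) [T≤10 °C] = -2.1750
  SO₂ term: 1.77·92.1^0.52·exp(0.02·59-2.1750) = 6.875
  Cl⁻ term: 0.102·178.9^0.62·exp(0.033·59+0.04·-4.5) = 14.88
  sum: 6.875 + 14.88 → r_corr = 21.76 μm/a
Convert to mass loss: 21.76 μm/a × 7.85 g/cm³ = 170.8 g·m⁻²·a⁻¹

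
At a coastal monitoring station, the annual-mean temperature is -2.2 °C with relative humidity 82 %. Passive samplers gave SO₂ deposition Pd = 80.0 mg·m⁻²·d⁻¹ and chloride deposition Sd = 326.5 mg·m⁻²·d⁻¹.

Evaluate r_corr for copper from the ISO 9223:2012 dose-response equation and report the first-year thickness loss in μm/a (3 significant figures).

copper: T≤10 °C ⇒ hinge +0.126·(-2.2−10) = -1.5372
  sulphur-dioxide contribution → 0.4494 μm/a
  chloride contribution → 0.8408 μm/a
  ⇒ r_corr(copper) = 1.29 μm/a

r_corr = 1.29 μm/a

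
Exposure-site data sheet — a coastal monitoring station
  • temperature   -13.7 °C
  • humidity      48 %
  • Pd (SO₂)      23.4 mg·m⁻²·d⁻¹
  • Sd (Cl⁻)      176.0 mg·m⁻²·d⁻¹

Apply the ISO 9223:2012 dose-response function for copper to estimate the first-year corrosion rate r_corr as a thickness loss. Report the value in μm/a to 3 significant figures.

r_corr = 0.129 μm/a

copper: temperature factor f = +0.126·(-23.7) = -2.9862
  Pd branch = 0.0053·Pd^0.26·e^(0.059·RH+f) = 0.01031 μm/a
  Cl⁻ term: 0.01025·176.0^0.27·exp(0.036·48+0.049·-13.7) = 0.1191
  r_corr = 0.01031 + 0.1191 = 0.1294 μm/a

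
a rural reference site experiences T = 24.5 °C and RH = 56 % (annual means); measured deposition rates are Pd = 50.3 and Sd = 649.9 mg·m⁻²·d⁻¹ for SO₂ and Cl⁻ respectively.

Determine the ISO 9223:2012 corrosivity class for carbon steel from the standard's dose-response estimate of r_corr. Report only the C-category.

carbon steel: temperature factor f = -0.054·(14.5) = -0.7830
  sulphur-dioxide contribution → 19.02 μm/a
  chloride contribution → 95.66 μm/a
  total first-year rate 114.7 μm/a
Category bounds: 80…200 μm/a bracket r_corr ⇒ C5

C5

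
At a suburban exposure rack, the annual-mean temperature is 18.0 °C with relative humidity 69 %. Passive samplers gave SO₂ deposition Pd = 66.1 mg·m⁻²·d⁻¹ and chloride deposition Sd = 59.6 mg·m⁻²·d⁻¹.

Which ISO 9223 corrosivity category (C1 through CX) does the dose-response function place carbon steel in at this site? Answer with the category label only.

C4

carbon steel: temperature factor f = -0.054·(8.0) = -0.4320
  sulphur-dioxide contribution → 40.38 μm/a
  chloride contribution → 25.75 μm/a
  ⇒ r_corr(carbon steel) = 66.14 μm/a
Category bounds: 50…80 μm/a bracket r_corr ⇒ C4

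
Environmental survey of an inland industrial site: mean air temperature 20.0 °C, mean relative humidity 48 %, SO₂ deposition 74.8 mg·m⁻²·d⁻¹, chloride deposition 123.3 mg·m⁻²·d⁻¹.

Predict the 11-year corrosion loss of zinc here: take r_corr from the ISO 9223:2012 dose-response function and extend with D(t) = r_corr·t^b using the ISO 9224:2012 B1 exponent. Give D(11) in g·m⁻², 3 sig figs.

zinc: temperature factor f = -0.071·(10.0) = -0.7100
  SO₂ term: 0.0129·74.8^0.44·exp(0.046·48-0.7100) = 0.3852
  Cl⁻ term: 0.0175·123.3^0.57·exp(0.008·48+0.085·20.0) = 2.188
  sum: 0.3852 + 2.188 → r_corr = 2.573 μm/a
Power-law: D(11) = r_corr · 11^0.813
  D(11) = 2.573 × 11^0.813 = 2.573 × 7.025 = 18.07 μm
  Mass loss = 18.07 μm × 7.14 g/cm³ = 129 g·m⁻²

D(11) = 129 g·m⁻²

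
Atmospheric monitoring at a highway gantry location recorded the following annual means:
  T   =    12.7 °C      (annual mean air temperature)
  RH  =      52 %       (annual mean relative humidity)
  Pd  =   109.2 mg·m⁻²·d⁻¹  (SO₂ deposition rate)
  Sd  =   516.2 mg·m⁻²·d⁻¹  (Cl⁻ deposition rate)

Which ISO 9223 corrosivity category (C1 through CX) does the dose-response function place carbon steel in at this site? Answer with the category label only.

carbon steel: T>10 °C ⇒ hinge -0.054·(12.7−10) = -0.1458
  Pd branch = 1.77·Pd^0.52·e^(0.02·RH+f) = 49.68 μm/a
  Cl⁻ term: 0.102·516.2^0.62·exp(0.033·52+0.04·12.7) = 45.33
  r_corr = 49.68 + 45.33 = 95.01 μm/a
ISO 9223 Table 2 (carbon steel): 80 < 95 ≤ 200 μm/a ⇒ C5

C5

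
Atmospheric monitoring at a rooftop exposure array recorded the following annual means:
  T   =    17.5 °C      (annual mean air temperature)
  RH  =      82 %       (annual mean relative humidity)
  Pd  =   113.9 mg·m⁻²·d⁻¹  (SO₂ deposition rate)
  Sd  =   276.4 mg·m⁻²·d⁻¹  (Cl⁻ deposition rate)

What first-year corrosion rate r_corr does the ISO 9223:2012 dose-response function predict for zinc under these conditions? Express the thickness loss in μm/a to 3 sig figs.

zinc: temperature factor f = -0.071·(7.5) = -0.5325
  Pd branch = 0.0129·Pd^0.44·e^(0.046·RH+f) = 2.645 μm/a
  Sd branch = 0.0175·Sd^0.57·e^(0.008·RH+0.085·T) = 3.678 μm/a
  sum: 2.645 + 3.678 → r_corr = 6.323 μm/a

r_corr = 6.32 μm/a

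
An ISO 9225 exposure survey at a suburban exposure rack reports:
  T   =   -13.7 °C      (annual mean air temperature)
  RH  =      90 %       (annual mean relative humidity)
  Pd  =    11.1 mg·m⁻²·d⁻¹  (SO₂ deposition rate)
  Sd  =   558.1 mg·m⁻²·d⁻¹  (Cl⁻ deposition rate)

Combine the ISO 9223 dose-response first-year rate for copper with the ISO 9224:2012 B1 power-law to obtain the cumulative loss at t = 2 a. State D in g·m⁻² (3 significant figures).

D(2) = 11.9 g·m⁻²

copper: temperature factor f = +0.126·(-23.7) = -2.9862
  Pd branch = 0.0053·Pd^0.26·e^(0.059·RH+f) = 0.1012 μm/a
  Sd branch = 0.01025·Sd^0.27·e^(0.036·RH+0.049·T) = 0.7377 μm/a
  r_corr = 0.1012 + 0.7377 = 0.839 μm/a
ISO 9224: D(t) = r_corr · t^b with b = 0.667 (copper, B1)
  D(2) = 0.839 × 2^0.667 = 0.839 × 1.588 = 1.332 μm
  Mass loss = 1.332 μm × 8.96 g/cm³ = 11.94 g·m⁻²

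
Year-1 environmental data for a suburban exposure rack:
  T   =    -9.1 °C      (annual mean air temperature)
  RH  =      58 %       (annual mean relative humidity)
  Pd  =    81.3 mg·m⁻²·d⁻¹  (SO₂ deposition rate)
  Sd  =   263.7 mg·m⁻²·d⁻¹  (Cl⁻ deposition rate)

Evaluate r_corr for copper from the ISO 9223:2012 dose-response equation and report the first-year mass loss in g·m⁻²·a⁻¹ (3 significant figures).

copper: T≤10 °C ⇒ hinge +0.126·(-9.1−10) = -2.4066
  Pd branch = 0.0053·Pd^0.26·e^(0.059·RH+f) = 0.04591 μm/a
  Sd branch = 0.01025·Sd^0.27·e^(0.036·RH+0.049·T) = 0.2385 μm/a
  sum: 0.04591 + 0.2385 → r_corr = 0.2845 μm/a
Convert to mass loss: 0.2845 μm/a × 8.96 g/cm³ = 2.549 g·m⁻²·a⁻¹

r_corr = 2.55 g·m⁻²·a⁻¹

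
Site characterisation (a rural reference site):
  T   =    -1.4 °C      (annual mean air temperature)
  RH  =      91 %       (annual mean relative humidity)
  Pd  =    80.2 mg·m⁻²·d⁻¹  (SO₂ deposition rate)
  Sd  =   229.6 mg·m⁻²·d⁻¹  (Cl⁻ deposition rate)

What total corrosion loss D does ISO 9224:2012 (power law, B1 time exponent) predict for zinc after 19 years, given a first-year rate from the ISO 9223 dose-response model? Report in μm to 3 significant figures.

zinc: temperature factor f = +0.038·(-11.4) = -0.4332
  Pd branch = 0.0129·Pd^0.44·e^(0.046·RH+f) = 3.787 μm/a
  Sd branch = 0.0175·Sd^0.57·e^(0.008·RH+0.085·T) = 0.7133 μm/a
  sum: 3.787 + 0.7133 → r_corr = 4.5 μm/a
ISO 9224: D(t) = r_corr · t^b with b = 0.813 (zinc, B1)
  D(19) = 4.5 × 19^0.813 = 4.5 × 10.96 = 49.3 μm

D(19) = 49.3 μm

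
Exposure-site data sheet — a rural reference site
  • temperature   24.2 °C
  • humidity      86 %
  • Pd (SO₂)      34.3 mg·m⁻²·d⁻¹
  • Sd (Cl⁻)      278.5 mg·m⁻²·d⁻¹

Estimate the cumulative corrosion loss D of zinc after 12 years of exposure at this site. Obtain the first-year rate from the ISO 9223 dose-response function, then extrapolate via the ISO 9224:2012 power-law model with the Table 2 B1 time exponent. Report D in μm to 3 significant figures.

zinc: f(T) = -0.071·(T−10) [T>10 °C] = -1.0082
  SO₂ term: 0.0129·34.3^0.44·exp(0.046·86-1.0082) = 1.165
  Sd branch = 0.0175·Sd^0.57·e^(0.008·RH+0.085·T) = 6.741 μm/a
  r_corr = 1.165 + 6.741 = 7.906 μm/a
ISO 9224: D(t) = r_corr · t^b with b = 0.813 (zinc, B1)
  D(12) = 7.906 × 12^0.813 = 7.906 × 7.54 = 59.61 μm

D(12) = 59.6 μm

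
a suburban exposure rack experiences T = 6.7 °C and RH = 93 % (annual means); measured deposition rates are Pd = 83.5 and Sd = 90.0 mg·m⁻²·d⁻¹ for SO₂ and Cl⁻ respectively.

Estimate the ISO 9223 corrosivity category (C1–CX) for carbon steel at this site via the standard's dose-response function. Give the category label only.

C5

carbon steel: T≤10 °C ⇒ hinge +0.150·(6.7−10) = -0.4950
  sulphur-dioxide contribution → 69.19 μm/a
  chloride contribution → 46.72 μm/a
  ⇒ r_corr(carbon steel) = 115.9 μm/a
116 μm/a falls in (80, 200] for carbon steel → category C5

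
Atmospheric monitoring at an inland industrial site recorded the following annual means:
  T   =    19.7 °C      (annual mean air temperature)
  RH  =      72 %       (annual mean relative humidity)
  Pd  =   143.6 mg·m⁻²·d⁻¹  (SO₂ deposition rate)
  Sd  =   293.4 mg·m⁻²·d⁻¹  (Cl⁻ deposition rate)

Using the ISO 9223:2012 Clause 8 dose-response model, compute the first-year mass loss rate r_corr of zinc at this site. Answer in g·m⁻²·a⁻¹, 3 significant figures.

r_corr = 41.5 g·m⁻²·a⁻¹

zinc: T>10 °C ⇒ hinge -0.071·(19.7−10) = -0.6887
  Pd branch = 0.0129·Pd^0.44·e^(0.046·RH+f) = 1.581 μm/a
  Cl⁻ term: 0.0175·293.4^0.57·exp(0.008·72+0.085·19.7) = 4.235
  r_corr = 1.581 + 4.235 = 5.816 μm/a
Convert to mass loss: 5.816 μm/a × 7.14 g/cm³ = 41.53 g·m⁻²·a⁻¹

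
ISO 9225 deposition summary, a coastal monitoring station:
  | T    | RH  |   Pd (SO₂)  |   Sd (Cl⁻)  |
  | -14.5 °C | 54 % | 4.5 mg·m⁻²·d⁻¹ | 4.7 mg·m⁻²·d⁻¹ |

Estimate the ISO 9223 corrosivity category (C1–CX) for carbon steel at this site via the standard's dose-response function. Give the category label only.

carbon steel: temperature factor f = +0.150·(-24.5) = -3.6750
  sulphur-dioxide contribution → 0.2888 μm/a
  chloride contribution → 0.8858 μm/a
  total first-year rate 1.175 μm/a
Category bounds: 0…1.3 μm/a bracket r_corr ⇒ C1

C1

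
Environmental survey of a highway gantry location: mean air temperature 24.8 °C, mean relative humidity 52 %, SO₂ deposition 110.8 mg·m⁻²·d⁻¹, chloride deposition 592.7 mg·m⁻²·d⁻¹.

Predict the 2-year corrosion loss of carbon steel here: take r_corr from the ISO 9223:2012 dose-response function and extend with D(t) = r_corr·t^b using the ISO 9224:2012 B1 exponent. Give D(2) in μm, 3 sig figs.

carbon steel: temperature factor f = -0.054·(14.8) = -0.7992
  SO₂ term: 1.77·110.8^0.52·exp(0.02·52-0.7992) = 26.04
  Sd branch = 0.102·Sd^0.62·e^(0.033·RH+0.04·T) = 80.14 μm/a
  sum: 26.04 + 80.14 → r_corr = 106.2 μm/a
Power-law: D(2) = r_corr · 2^0.523
  D(2) = 106.2 × 2^0.523 = 106.2 × 1.437 = 152.6 μm

D(2) = 153 μm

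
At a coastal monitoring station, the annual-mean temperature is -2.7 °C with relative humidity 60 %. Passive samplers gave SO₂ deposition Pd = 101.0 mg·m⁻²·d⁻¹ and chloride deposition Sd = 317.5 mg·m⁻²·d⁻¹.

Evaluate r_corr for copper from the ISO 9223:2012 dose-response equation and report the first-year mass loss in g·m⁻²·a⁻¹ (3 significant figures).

copper: f(T) = +0.126·(T−10) [T≤10 °C] = -1.6002
  sulphur-dioxide contribution → 0.1224 μm/a
  chloride contribution → 0.3688 μm/a
  ⇒ r_corr(copper) = 0.4912 μm/a
Convert to mass loss: 0.4912 μm/a × 8.96 g/cm³ = 4.401 g·m⁻²·a⁻¹

r_corr = 4.40 g·m⁻²·a⁻¹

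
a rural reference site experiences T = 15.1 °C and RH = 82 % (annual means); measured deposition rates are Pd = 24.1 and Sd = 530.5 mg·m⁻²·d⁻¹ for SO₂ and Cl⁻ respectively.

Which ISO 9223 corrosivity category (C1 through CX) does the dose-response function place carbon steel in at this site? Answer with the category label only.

carbon steel: temperature factor f = -0.054·(5.1) = -0.2754
  Pd branch = 1.77·Pd^0.52·e^(0.02·RH+f) = 36.25 μm/a
  Sd branch = 0.102·Sd^0.62·e^(0.033·RH+0.04·T) = 136.6 μm/a
  sum: 36.25 + 136.6 → r_corr = 172.8 μm/a
ISO 9223 Table 2 (carbon steel): 80 < 173 ≤ 200 μm/a ⇒ C5

C5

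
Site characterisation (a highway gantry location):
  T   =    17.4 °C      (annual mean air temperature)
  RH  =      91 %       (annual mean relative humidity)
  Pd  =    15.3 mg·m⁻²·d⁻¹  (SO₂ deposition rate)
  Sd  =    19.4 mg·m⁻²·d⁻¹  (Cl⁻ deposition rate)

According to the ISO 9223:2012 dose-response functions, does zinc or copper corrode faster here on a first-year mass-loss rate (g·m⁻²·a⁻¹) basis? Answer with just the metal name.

copper

zinc: temperature factor f = -0.071·(7.4) = -0.5254
  SO₂ term: 0.0129·15.3^0.44·exp(0.046·91-0.5254) = 1.666
  Cl⁻ term: 0.0175·19.4^0.57·exp(0.008·91+0.085·17.4) = 0.8621
  r_corr = 1.666 + 0.8621 = 2.528 μm/a
  mass loss = 2.528 μm/a × 7.14 g/cm³ = 18.05 g·m⁻²·a⁻¹
copper: temperature factor f = -0.080·(7.4) = -0.5920
  Pd branch = 0.0053·Pd^0.26·e^(0.059·RH+f) = 1.279 μm/a
  Cl⁻ term: 0.01025·19.4^0.27·exp(0.036·91+0.049·17.4) = 1.417
  r_corr = 1.279 + 1.417 = 2.696 μm/a
  mass loss = 2.696 μm/a × 8.96 g/cm³ = 24.16 g·m⁻²·a⁻¹
Ordering by g·m⁻²·a⁻¹: copper (24.2) > zinc (18)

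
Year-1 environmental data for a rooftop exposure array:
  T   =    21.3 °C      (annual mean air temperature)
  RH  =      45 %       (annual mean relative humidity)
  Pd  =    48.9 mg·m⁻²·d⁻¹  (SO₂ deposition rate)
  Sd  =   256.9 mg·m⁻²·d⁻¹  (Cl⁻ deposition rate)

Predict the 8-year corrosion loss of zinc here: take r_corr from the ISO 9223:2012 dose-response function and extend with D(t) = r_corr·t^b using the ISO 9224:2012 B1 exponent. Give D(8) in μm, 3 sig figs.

D(8) = 21.0 μm

zinc: temperature factor f = -0.071·(11.3) = -0.8023
  SO₂ term: 0.0129·48.9^0.44·exp(0.046·45-0.8023) = 0.2538
  Sd branch = 0.0175·Sd^0.57·e^(0.008·RH+0.085·T) = 3.624 μm/a
  r_corr = 0.2538 + 3.624 = 3.878 μm/a
ISO 9224: D(t) = r_corr · t^b with b = 0.813 (zinc, B1)
  D(8) = 3.878 × 8^0.813 = 3.878 × 5.423 = 21.03 μm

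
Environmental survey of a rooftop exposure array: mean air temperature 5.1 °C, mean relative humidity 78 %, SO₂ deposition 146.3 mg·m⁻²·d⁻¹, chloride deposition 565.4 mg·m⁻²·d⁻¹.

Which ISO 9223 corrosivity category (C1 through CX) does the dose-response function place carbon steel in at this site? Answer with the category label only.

C5

carbon steel: T≤10 °C ⇒ hinge +0.150·(5.1−10) = -0.7350
  Pd branch = 1.77·Pd^0.52·e^(0.02·RH+f) = 53.98 μm/a
  Sd branch = 0.102·Sd^0.62·e^(0.033·RH+0.04·T) = 83.47 μm/a
  sum: 53.98 + 83.47 → r_corr = 137.4 μm/a
Category bounds: 80…200 μm/a bracket r_corr ⇒ C5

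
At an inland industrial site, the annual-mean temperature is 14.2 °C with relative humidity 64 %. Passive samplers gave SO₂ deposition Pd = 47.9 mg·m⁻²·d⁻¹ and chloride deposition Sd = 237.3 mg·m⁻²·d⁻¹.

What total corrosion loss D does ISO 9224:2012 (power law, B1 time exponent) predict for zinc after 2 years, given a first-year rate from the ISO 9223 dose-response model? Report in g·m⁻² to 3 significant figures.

D(2) = 40.2 g·m⁻²

zinc: f(T) = -0.071·(T−10) [T>10 °C] = -0.2982
  Pd branch = 0.0129·Pd^0.44·e^(0.046·RH+f) = 0.9977 μm/a
  Sd branch = 0.0175·Sd^0.57·e^(0.008·RH+0.085·T) = 2.206 μm/a
  r_corr = 0.9977 + 2.206 = 3.203 μm/a
ISO 9224: D(t) = r_corr · t^b with b = 0.813 (zinc, B1)
  D(2) = 3.203 × 2^0.813 = 3.203 × 1.757 = 5.628 μm
  Mass loss = 5.628 μm × 7.14 g/cm³ = 40.18 g·m⁻²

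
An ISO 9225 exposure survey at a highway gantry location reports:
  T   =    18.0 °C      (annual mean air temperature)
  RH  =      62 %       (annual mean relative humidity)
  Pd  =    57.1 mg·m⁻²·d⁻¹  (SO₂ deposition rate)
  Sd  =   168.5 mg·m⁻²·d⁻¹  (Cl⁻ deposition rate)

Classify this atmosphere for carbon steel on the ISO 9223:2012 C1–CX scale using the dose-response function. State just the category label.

carbon steel: f(T) = -0.054·(T−10) [T>10 °C] = -0.4320
  sulphur-dioxide contribution → 32.53 μm/a
  chloride contribution → 38.94 μm/a
  total first-year rate 71.47 μm/a
ISO 9223 Table 2 (carbon steel): 50 < 71.5 ≤ 80 μm/a ⇒ C4

C4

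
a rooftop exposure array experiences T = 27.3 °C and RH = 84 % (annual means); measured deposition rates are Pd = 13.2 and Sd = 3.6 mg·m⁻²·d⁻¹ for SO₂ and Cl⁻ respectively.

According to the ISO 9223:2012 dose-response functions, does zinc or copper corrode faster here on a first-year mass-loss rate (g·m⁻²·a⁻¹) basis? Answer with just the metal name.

copper

zinc: T>10 °C ⇒ hinge -0.071·(27.3−10) = -1.2283
  sulphur-dioxide contribution → 0.5602 μm/a
  chloride contribution → 0.724 μm/a
  total first-year rate 1.284 μm/a
  mass loss = 1.284 μm/a × 7.14 g/cm³ = 9.169 g·m⁻²·a⁻¹
copper: f(T) = -0.080·(T−10) [T>10 °C] = -1.3840
  sulphur-dioxide contribution → 0.3689 μm/a
  chloride contribution → 1.136 μm/a
  total first-year rate 1.504 μm/a
  mass loss = 1.504 μm/a × 8.96 g/cm³ = 13.48 g·m⁻²·a⁻¹
Ordering by g·m⁻²·a⁻¹: copper (13.5) > zinc (9.17)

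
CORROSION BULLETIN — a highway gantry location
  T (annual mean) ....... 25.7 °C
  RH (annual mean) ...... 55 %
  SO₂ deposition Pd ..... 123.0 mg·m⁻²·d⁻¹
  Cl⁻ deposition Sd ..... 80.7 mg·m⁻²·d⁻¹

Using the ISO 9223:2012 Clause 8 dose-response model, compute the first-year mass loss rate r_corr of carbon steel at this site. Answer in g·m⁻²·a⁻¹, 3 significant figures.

r_corr = 427 g·m⁻²·a⁻¹

carbon steel: T>10 °C ⇒ hinge -0.054·(25.7−10) = -0.8478
  sulphur-dioxide contribution → 27.81 μm/a
  chloride contribution → 26.64 μm/a
  total first-year rate 54.45 μm/a
Convert to mass loss: 54.45 μm/a × 7.85 g/cm³ = 427.5 g·m⁻²·a⁻¹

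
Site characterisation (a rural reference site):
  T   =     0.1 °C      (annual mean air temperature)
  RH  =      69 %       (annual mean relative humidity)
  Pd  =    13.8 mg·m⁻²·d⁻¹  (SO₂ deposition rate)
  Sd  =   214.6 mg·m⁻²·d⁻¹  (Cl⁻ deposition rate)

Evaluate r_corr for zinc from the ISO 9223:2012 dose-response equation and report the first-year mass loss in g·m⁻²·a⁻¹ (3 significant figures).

r_corr = 9.46 g·m⁻²·a⁻¹

zinc: temperature factor f = +0.038·(-9.9) = -0.3762
  Pd branch = 0.0129·Pd^0.44·e^(0.046·RH+f) = 0.6717 μm/a
  Cl⁻ term: 0.0175·214.6^0.57·exp(0.008·69+0.085·0.1) = 0.6539
  sum: 0.6717 + 0.6539 → r_corr = 1.326 μm/a
Convert to mass loss: 1.326 μm/a × 7.14 g/cm³ = 9.465 g·m⁻²·a⁻¹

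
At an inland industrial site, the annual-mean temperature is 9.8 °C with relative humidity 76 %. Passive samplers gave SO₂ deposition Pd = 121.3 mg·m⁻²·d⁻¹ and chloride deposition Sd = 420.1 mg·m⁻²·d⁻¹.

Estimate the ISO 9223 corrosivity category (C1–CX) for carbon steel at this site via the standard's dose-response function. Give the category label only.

C5

carbon steel: f(T) = +0.150·(T−10) [T≤10 °C] = -0.0300
  Pd branch = 1.77·Pd^0.52·e^(0.02·RH+f) = 95.21 μm/a
  Cl⁻ term: 0.102·420.1^0.62·exp(0.033·76+0.04·9.8) = 78.44
  sum: 95.21 + 78.44 → r_corr = 173.6 μm/a
Category bounds: 80…200 μm/a bracket r_corr ⇒ C5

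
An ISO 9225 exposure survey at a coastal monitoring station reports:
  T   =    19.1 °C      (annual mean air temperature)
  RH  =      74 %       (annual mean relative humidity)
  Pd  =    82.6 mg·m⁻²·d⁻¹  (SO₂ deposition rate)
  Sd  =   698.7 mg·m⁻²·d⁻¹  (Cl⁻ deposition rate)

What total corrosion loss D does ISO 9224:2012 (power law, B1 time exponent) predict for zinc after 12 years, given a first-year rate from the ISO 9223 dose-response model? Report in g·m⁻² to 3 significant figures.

zinc: T>10 °C ⇒ hinge -0.071·(19.1−10) = -0.6461
  SO₂ term: 0.0129·82.6^0.44·exp(0.046·74-0.6461) = 1.418
  Sd branch = 0.0175·Sd^0.57·e^(0.008·RH+0.085·T) = 6.706 μm/a
  sum: 1.418 + 6.706 → r_corr = 8.124 μm/a
ISO 9224: D(t) = r_corr · t^b with b = 0.813 (zinc, B1)
  D(12) = 8.124 × 12^0.813 = 8.124 × 7.54 = 61.26 μm
  Mass loss = 61.26 μm × 7.14 g/cm³ = 437.4 g·m⁻²

D(12) = 437 g·m⁻²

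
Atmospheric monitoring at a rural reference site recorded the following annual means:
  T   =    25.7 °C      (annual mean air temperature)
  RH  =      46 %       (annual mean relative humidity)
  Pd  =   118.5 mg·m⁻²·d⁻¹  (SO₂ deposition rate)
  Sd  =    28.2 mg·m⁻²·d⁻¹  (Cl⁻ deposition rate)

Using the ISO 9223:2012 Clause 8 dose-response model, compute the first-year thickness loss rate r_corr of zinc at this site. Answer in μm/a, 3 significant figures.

zinc: f(T) = -0.071·(T−10) [T>10 °C] = -1.1147
  Pd branch = 0.0129·Pd^0.44·e^(0.046·RH+f) = 0.287 μm/a
  Cl⁻ term: 0.0175·28.2^0.57·exp(0.008·46+0.085·25.7) = 1.507
  r_corr = 0.287 + 1.507 = 1.794 μm/a

r_corr = 1.79 μm/a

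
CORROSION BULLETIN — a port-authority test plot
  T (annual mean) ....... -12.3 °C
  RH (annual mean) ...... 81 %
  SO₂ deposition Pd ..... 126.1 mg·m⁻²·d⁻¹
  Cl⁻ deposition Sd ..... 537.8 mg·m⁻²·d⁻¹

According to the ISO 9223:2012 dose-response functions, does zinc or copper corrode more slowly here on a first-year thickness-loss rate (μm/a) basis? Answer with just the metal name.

copper

zinc: T≤10 °C ⇒ hinge +0.038·(-12.3−10) = -0.8474
  sulphur-dioxide contribution → 1.928 μm/a
  chloride contribution → 0.4235 μm/a
  total first-year rate 2.351 μm/a
copper: temperature factor f = +0.126·(-22.3) = -2.8098
  sulphur-dioxide contribution → 0.1336 μm/a
  chloride contribution → 0.5658 μm/a
  ⇒ r_corr(copper) = 0.6993 μm/a
Ordering by μm/a: zinc (2.35) > copper (0.699)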